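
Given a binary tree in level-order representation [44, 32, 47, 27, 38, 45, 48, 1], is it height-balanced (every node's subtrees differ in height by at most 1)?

Tree (level-order array): [44, 32, 47, 27, 38, 45, 48, 1]
Definition: a tree is height-balanced if, at every node, |h(left) - h(right)| <= 1 (empty subtree has height -1).
Bottom-up per-node check:
  node 1: h_left=-1, h_right=-1, diff=0 [OK], height=0
  node 27: h_left=0, h_right=-1, diff=1 [OK], height=1
  node 38: h_left=-1, h_right=-1, diff=0 [OK], height=0
  node 32: h_left=1, h_right=0, diff=1 [OK], height=2
  node 45: h_left=-1, h_right=-1, diff=0 [OK], height=0
  node 48: h_left=-1, h_right=-1, diff=0 [OK], height=0
  node 47: h_left=0, h_right=0, diff=0 [OK], height=1
  node 44: h_left=2, h_right=1, diff=1 [OK], height=3
All nodes satisfy the balance condition.
Result: Balanced


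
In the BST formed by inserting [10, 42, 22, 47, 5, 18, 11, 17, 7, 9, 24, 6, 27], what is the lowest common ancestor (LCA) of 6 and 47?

Tree insertion order: [10, 42, 22, 47, 5, 18, 11, 17, 7, 9, 24, 6, 27]
Tree (level-order array): [10, 5, 42, None, 7, 22, 47, 6, 9, 18, 24, None, None, None, None, None, None, 11, None, None, 27, None, 17]
In a BST, the LCA of p=6, q=47 is the first node v on the
root-to-leaf path with p <= v <= q (go left if both < v, right if both > v).
Walk from root:
  at 10: 6 <= 10 <= 47, this is the LCA
LCA = 10


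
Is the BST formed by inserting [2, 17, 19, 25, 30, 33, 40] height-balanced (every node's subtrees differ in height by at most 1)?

Tree (level-order array): [2, None, 17, None, 19, None, 25, None, 30, None, 33, None, 40]
Definition: a tree is height-balanced if, at every node, |h(left) - h(right)| <= 1 (empty subtree has height -1).
Bottom-up per-node check:
  node 40: h_left=-1, h_right=-1, diff=0 [OK], height=0
  node 33: h_left=-1, h_right=0, diff=1 [OK], height=1
  node 30: h_left=-1, h_right=1, diff=2 [FAIL (|-1-1|=2 > 1)], height=2
  node 25: h_left=-1, h_right=2, diff=3 [FAIL (|-1-2|=3 > 1)], height=3
  node 19: h_left=-1, h_right=3, diff=4 [FAIL (|-1-3|=4 > 1)], height=4
  node 17: h_left=-1, h_right=4, diff=5 [FAIL (|-1-4|=5 > 1)], height=5
  node 2: h_left=-1, h_right=5, diff=6 [FAIL (|-1-5|=6 > 1)], height=6
Node 30 violates the condition: |-1 - 1| = 2 > 1.
Result: Not balanced


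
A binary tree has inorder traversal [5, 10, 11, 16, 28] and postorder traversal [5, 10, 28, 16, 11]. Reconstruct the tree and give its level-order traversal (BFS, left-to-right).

Inorder:   [5, 10, 11, 16, 28]
Postorder: [5, 10, 28, 16, 11]
Algorithm: postorder visits root last, so walk postorder right-to-left;
each value is the root of the current inorder slice — split it at that
value, recurse on the right subtree first, then the left.
Recursive splits:
  root=11; inorder splits into left=[5, 10], right=[16, 28]
  root=16; inorder splits into left=[], right=[28]
  root=28; inorder splits into left=[], right=[]
  root=10; inorder splits into left=[5], right=[]
  root=5; inorder splits into left=[], right=[]
Reconstructed level-order: [11, 10, 16, 5, 28]


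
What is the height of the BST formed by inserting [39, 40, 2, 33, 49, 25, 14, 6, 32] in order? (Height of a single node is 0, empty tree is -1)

Insertion order: [39, 40, 2, 33, 49, 25, 14, 6, 32]
Tree (level-order array): [39, 2, 40, None, 33, None, 49, 25, None, None, None, 14, 32, 6]
Compute height bottom-up (empty subtree = -1):
  height(6) = 1 + max(-1, -1) = 0
  height(14) = 1 + max(0, -1) = 1
  height(32) = 1 + max(-1, -1) = 0
  height(25) = 1 + max(1, 0) = 2
  height(33) = 1 + max(2, -1) = 3
  height(2) = 1 + max(-1, 3) = 4
  height(49) = 1 + max(-1, -1) = 0
  height(40) = 1 + max(-1, 0) = 1
  height(39) = 1 + max(4, 1) = 5
Height = 5


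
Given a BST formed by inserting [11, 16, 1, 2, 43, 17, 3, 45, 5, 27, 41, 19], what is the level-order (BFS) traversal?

Tree insertion order: [11, 16, 1, 2, 43, 17, 3, 45, 5, 27, 41, 19]
Tree (level-order array): [11, 1, 16, None, 2, None, 43, None, 3, 17, 45, None, 5, None, 27, None, None, None, None, 19, 41]
BFS from the root, enqueuing left then right child of each popped node:
  queue [11] -> pop 11, enqueue [1, 16], visited so far: [11]
  queue [1, 16] -> pop 1, enqueue [2], visited so far: [11, 1]
  queue [16, 2] -> pop 16, enqueue [43], visited so far: [11, 1, 16]
  queue [2, 43] -> pop 2, enqueue [3], visited so far: [11, 1, 16, 2]
  queue [43, 3] -> pop 43, enqueue [17, 45], visited so far: [11, 1, 16, 2, 43]
  queue [3, 17, 45] -> pop 3, enqueue [5], visited so far: [11, 1, 16, 2, 43, 3]
  queue [17, 45, 5] -> pop 17, enqueue [27], visited so far: [11, 1, 16, 2, 43, 3, 17]
  queue [45, 5, 27] -> pop 45, enqueue [none], visited so far: [11, 1, 16, 2, 43, 3, 17, 45]
  queue [5, 27] -> pop 5, enqueue [none], visited so far: [11, 1, 16, 2, 43, 3, 17, 45, 5]
  queue [27] -> pop 27, enqueue [19, 41], visited so far: [11, 1, 16, 2, 43, 3, 17, 45, 5, 27]
  queue [19, 41] -> pop 19, enqueue [none], visited so far: [11, 1, 16, 2, 43, 3, 17, 45, 5, 27, 19]
  queue [41] -> pop 41, enqueue [none], visited so far: [11, 1, 16, 2, 43, 3, 17, 45, 5, 27, 19, 41]
Result: [11, 1, 16, 2, 43, 3, 17, 45, 5, 27, 19, 41]


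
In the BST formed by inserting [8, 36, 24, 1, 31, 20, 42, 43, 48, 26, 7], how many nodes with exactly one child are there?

Tree built from: [8, 36, 24, 1, 31, 20, 42, 43, 48, 26, 7]
Tree (level-order array): [8, 1, 36, None, 7, 24, 42, None, None, 20, 31, None, 43, None, None, 26, None, None, 48]
Rule: These are nodes with exactly 1 non-null child.
Per-node child counts:
  node 8: 2 child(ren)
  node 1: 1 child(ren)
  node 7: 0 child(ren)
  node 36: 2 child(ren)
  node 24: 2 child(ren)
  node 20: 0 child(ren)
  node 31: 1 child(ren)
  node 26: 0 child(ren)
  node 42: 1 child(ren)
  node 43: 1 child(ren)
  node 48: 0 child(ren)
Matching nodes: [1, 31, 42, 43]
Count of nodes with exactly one child: 4


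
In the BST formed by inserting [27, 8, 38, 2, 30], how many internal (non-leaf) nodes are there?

Tree built from: [27, 8, 38, 2, 30]
Tree (level-order array): [27, 8, 38, 2, None, 30]
Rule: An internal node has at least one child.
Per-node child counts:
  node 27: 2 child(ren)
  node 8: 1 child(ren)
  node 2: 0 child(ren)
  node 38: 1 child(ren)
  node 30: 0 child(ren)
Matching nodes: [27, 8, 38]
Count of internal (non-leaf) nodes: 3


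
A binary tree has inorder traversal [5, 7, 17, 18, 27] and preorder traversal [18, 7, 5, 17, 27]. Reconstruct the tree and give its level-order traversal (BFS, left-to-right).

Inorder:  [5, 7, 17, 18, 27]
Preorder: [18, 7, 5, 17, 27]
Algorithm: preorder visits root first, so consume preorder in order;
for each root, split the current inorder slice at that value into
left-subtree inorder and right-subtree inorder, then recurse.
Recursive splits:
  root=18; inorder splits into left=[5, 7, 17], right=[27]
  root=7; inorder splits into left=[5], right=[17]
  root=5; inorder splits into left=[], right=[]
  root=17; inorder splits into left=[], right=[]
  root=27; inorder splits into left=[], right=[]
Reconstructed level-order: [18, 7, 27, 5, 17]


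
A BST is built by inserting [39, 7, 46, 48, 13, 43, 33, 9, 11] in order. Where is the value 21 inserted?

Starting tree (level order): [39, 7, 46, None, 13, 43, 48, 9, 33, None, None, None, None, None, 11]
Insertion path: 39 -> 7 -> 13 -> 33
Result: insert 21 as left child of 33
Final tree (level order): [39, 7, 46, None, 13, 43, 48, 9, 33, None, None, None, None, None, 11, 21]


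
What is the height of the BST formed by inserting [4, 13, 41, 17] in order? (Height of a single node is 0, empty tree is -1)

Insertion order: [4, 13, 41, 17]
Tree (level-order array): [4, None, 13, None, 41, 17]
Compute height bottom-up (empty subtree = -1):
  height(17) = 1 + max(-1, -1) = 0
  height(41) = 1 + max(0, -1) = 1
  height(13) = 1 + max(-1, 1) = 2
  height(4) = 1 + max(-1, 2) = 3
Height = 3


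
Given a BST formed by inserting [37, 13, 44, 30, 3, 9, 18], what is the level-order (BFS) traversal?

Tree insertion order: [37, 13, 44, 30, 3, 9, 18]
Tree (level-order array): [37, 13, 44, 3, 30, None, None, None, 9, 18]
BFS from the root, enqueuing left then right child of each popped node:
  queue [37] -> pop 37, enqueue [13, 44], visited so far: [37]
  queue [13, 44] -> pop 13, enqueue [3, 30], visited so far: [37, 13]
  queue [44, 3, 30] -> pop 44, enqueue [none], visited so far: [37, 13, 44]
  queue [3, 30] -> pop 3, enqueue [9], visited so far: [37, 13, 44, 3]
  queue [30, 9] -> pop 30, enqueue [18], visited so far: [37, 13, 44, 3, 30]
  queue [9, 18] -> pop 9, enqueue [none], visited so far: [37, 13, 44, 3, 30, 9]
  queue [18] -> pop 18, enqueue [none], visited so far: [37, 13, 44, 3, 30, 9, 18]
Result: [37, 13, 44, 3, 30, 9, 18]


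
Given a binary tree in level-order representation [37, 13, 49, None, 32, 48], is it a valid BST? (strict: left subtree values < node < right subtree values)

Level-order array: [37, 13, 49, None, 32, 48]
Validate using subtree bounds (lo, hi): at each node, require lo < value < hi,
then recurse left with hi=value and right with lo=value.
Preorder trace (stopping at first violation):
  at node 37 with bounds (-inf, +inf): OK
  at node 13 with bounds (-inf, 37): OK
  at node 32 with bounds (13, 37): OK
  at node 49 with bounds (37, +inf): OK
  at node 48 with bounds (37, 49): OK
No violation found at any node.
Result: Valid BST


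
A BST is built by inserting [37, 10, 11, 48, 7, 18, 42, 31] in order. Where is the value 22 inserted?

Starting tree (level order): [37, 10, 48, 7, 11, 42, None, None, None, None, 18, None, None, None, 31]
Insertion path: 37 -> 10 -> 11 -> 18 -> 31
Result: insert 22 as left child of 31
Final tree (level order): [37, 10, 48, 7, 11, 42, None, None, None, None, 18, None, None, None, 31, 22]


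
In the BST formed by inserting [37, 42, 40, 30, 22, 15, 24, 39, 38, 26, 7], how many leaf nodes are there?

Tree built from: [37, 42, 40, 30, 22, 15, 24, 39, 38, 26, 7]
Tree (level-order array): [37, 30, 42, 22, None, 40, None, 15, 24, 39, None, 7, None, None, 26, 38]
Rule: A leaf has 0 children.
Per-node child counts:
  node 37: 2 child(ren)
  node 30: 1 child(ren)
  node 22: 2 child(ren)
  node 15: 1 child(ren)
  node 7: 0 child(ren)
  node 24: 1 child(ren)
  node 26: 0 child(ren)
  node 42: 1 child(ren)
  node 40: 1 child(ren)
  node 39: 1 child(ren)
  node 38: 0 child(ren)
Matching nodes: [7, 26, 38]
Count of leaf nodes: 3


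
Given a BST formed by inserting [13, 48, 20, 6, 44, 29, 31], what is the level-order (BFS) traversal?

Tree insertion order: [13, 48, 20, 6, 44, 29, 31]
Tree (level-order array): [13, 6, 48, None, None, 20, None, None, 44, 29, None, None, 31]
BFS from the root, enqueuing left then right child of each popped node:
  queue [13] -> pop 13, enqueue [6, 48], visited so far: [13]
  queue [6, 48] -> pop 6, enqueue [none], visited so far: [13, 6]
  queue [48] -> pop 48, enqueue [20], visited so far: [13, 6, 48]
  queue [20] -> pop 20, enqueue [44], visited so far: [13, 6, 48, 20]
  queue [44] -> pop 44, enqueue [29], visited so far: [13, 6, 48, 20, 44]
  queue [29] -> pop 29, enqueue [31], visited so far: [13, 6, 48, 20, 44, 29]
  queue [31] -> pop 31, enqueue [none], visited so far: [13, 6, 48, 20, 44, 29, 31]
Result: [13, 6, 48, 20, 44, 29, 31]


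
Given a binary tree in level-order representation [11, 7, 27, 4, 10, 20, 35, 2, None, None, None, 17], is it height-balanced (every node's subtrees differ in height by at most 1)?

Tree (level-order array): [11, 7, 27, 4, 10, 20, 35, 2, None, None, None, 17]
Definition: a tree is height-balanced if, at every node, |h(left) - h(right)| <= 1 (empty subtree has height -1).
Bottom-up per-node check:
  node 2: h_left=-1, h_right=-1, diff=0 [OK], height=0
  node 4: h_left=0, h_right=-1, diff=1 [OK], height=1
  node 10: h_left=-1, h_right=-1, diff=0 [OK], height=0
  node 7: h_left=1, h_right=0, diff=1 [OK], height=2
  node 17: h_left=-1, h_right=-1, diff=0 [OK], height=0
  node 20: h_left=0, h_right=-1, diff=1 [OK], height=1
  node 35: h_left=-1, h_right=-1, diff=0 [OK], height=0
  node 27: h_left=1, h_right=0, diff=1 [OK], height=2
  node 11: h_left=2, h_right=2, diff=0 [OK], height=3
All nodes satisfy the balance condition.
Result: Balanced


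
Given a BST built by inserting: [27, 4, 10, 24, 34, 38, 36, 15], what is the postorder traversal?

Tree insertion order: [27, 4, 10, 24, 34, 38, 36, 15]
Tree (level-order array): [27, 4, 34, None, 10, None, 38, None, 24, 36, None, 15]
Postorder traversal: [15, 24, 10, 4, 36, 38, 34, 27]


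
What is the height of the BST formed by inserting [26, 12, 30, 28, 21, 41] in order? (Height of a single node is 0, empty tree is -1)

Insertion order: [26, 12, 30, 28, 21, 41]
Tree (level-order array): [26, 12, 30, None, 21, 28, 41]
Compute height bottom-up (empty subtree = -1):
  height(21) = 1 + max(-1, -1) = 0
  height(12) = 1 + max(-1, 0) = 1
  height(28) = 1 + max(-1, -1) = 0
  height(41) = 1 + max(-1, -1) = 0
  height(30) = 1 + max(0, 0) = 1
  height(26) = 1 + max(1, 1) = 2
Height = 2


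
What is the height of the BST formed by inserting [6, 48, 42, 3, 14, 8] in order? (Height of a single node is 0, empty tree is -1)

Insertion order: [6, 48, 42, 3, 14, 8]
Tree (level-order array): [6, 3, 48, None, None, 42, None, 14, None, 8]
Compute height bottom-up (empty subtree = -1):
  height(3) = 1 + max(-1, -1) = 0
  height(8) = 1 + max(-1, -1) = 0
  height(14) = 1 + max(0, -1) = 1
  height(42) = 1 + max(1, -1) = 2
  height(48) = 1 + max(2, -1) = 3
  height(6) = 1 + max(0, 3) = 4
Height = 4


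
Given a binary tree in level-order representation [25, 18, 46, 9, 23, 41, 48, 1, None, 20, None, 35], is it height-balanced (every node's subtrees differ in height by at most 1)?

Tree (level-order array): [25, 18, 46, 9, 23, 41, 48, 1, None, 20, None, 35]
Definition: a tree is height-balanced if, at every node, |h(left) - h(right)| <= 1 (empty subtree has height -1).
Bottom-up per-node check:
  node 1: h_left=-1, h_right=-1, diff=0 [OK], height=0
  node 9: h_left=0, h_right=-1, diff=1 [OK], height=1
  node 20: h_left=-1, h_right=-1, diff=0 [OK], height=0
  node 23: h_left=0, h_right=-1, diff=1 [OK], height=1
  node 18: h_left=1, h_right=1, diff=0 [OK], height=2
  node 35: h_left=-1, h_right=-1, diff=0 [OK], height=0
  node 41: h_left=0, h_right=-1, diff=1 [OK], height=1
  node 48: h_left=-1, h_right=-1, diff=0 [OK], height=0
  node 46: h_left=1, h_right=0, diff=1 [OK], height=2
  node 25: h_left=2, h_right=2, diff=0 [OK], height=3
All nodes satisfy the balance condition.
Result: Balanced


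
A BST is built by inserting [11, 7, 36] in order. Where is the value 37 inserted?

Starting tree (level order): [11, 7, 36]
Insertion path: 11 -> 36
Result: insert 37 as right child of 36
Final tree (level order): [11, 7, 36, None, None, None, 37]


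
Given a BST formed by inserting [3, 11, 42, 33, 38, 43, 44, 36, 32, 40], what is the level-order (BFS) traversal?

Tree insertion order: [3, 11, 42, 33, 38, 43, 44, 36, 32, 40]
Tree (level-order array): [3, None, 11, None, 42, 33, 43, 32, 38, None, 44, None, None, 36, 40]
BFS from the root, enqueuing left then right child of each popped node:
  queue [3] -> pop 3, enqueue [11], visited so far: [3]
  queue [11] -> pop 11, enqueue [42], visited so far: [3, 11]
  queue [42] -> pop 42, enqueue [33, 43], visited so far: [3, 11, 42]
  queue [33, 43] -> pop 33, enqueue [32, 38], visited so far: [3, 11, 42, 33]
  queue [43, 32, 38] -> pop 43, enqueue [44], visited so far: [3, 11, 42, 33, 43]
  queue [32, 38, 44] -> pop 32, enqueue [none], visited so far: [3, 11, 42, 33, 43, 32]
  queue [38, 44] -> pop 38, enqueue [36, 40], visited so far: [3, 11, 42, 33, 43, 32, 38]
  queue [44, 36, 40] -> pop 44, enqueue [none], visited so far: [3, 11, 42, 33, 43, 32, 38, 44]
  queue [36, 40] -> pop 36, enqueue [none], visited so far: [3, 11, 42, 33, 43, 32, 38, 44, 36]
  queue [40] -> pop 40, enqueue [none], visited so far: [3, 11, 42, 33, 43, 32, 38, 44, 36, 40]
Result: [3, 11, 42, 33, 43, 32, 38, 44, 36, 40]


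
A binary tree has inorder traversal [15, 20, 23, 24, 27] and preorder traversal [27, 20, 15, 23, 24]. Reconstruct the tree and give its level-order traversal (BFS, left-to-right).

Inorder:  [15, 20, 23, 24, 27]
Preorder: [27, 20, 15, 23, 24]
Algorithm: preorder visits root first, so consume preorder in order;
for each root, split the current inorder slice at that value into
left-subtree inorder and right-subtree inorder, then recurse.
Recursive splits:
  root=27; inorder splits into left=[15, 20, 23, 24], right=[]
  root=20; inorder splits into left=[15], right=[23, 24]
  root=15; inorder splits into left=[], right=[]
  root=23; inorder splits into left=[], right=[24]
  root=24; inorder splits into left=[], right=[]
Reconstructed level-order: [27, 20, 15, 23, 24]


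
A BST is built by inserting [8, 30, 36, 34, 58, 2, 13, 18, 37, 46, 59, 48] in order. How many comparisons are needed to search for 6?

Search path for 6: 8 -> 2
Found: False
Comparisons: 2


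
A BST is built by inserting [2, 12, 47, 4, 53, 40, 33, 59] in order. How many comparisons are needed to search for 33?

Search path for 33: 2 -> 12 -> 47 -> 40 -> 33
Found: True
Comparisons: 5


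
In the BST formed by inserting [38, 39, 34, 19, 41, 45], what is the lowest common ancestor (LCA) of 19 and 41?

Tree insertion order: [38, 39, 34, 19, 41, 45]
Tree (level-order array): [38, 34, 39, 19, None, None, 41, None, None, None, 45]
In a BST, the LCA of p=19, q=41 is the first node v on the
root-to-leaf path with p <= v <= q (go left if both < v, right if both > v).
Walk from root:
  at 38: 19 <= 38 <= 41, this is the LCA
LCA = 38


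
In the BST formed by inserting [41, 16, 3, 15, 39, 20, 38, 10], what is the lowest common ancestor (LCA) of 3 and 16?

Tree insertion order: [41, 16, 3, 15, 39, 20, 38, 10]
Tree (level-order array): [41, 16, None, 3, 39, None, 15, 20, None, 10, None, None, 38]
In a BST, the LCA of p=3, q=16 is the first node v on the
root-to-leaf path with p <= v <= q (go left if both < v, right if both > v).
Walk from root:
  at 41: both 3 and 16 < 41, go left
  at 16: 3 <= 16 <= 16, this is the LCA
LCA = 16


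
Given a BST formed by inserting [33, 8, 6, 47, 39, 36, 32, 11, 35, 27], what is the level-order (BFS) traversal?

Tree insertion order: [33, 8, 6, 47, 39, 36, 32, 11, 35, 27]
Tree (level-order array): [33, 8, 47, 6, 32, 39, None, None, None, 11, None, 36, None, None, 27, 35]
BFS from the root, enqueuing left then right child of each popped node:
  queue [33] -> pop 33, enqueue [8, 47], visited so far: [33]
  queue [8, 47] -> pop 8, enqueue [6, 32], visited so far: [33, 8]
  queue [47, 6, 32] -> pop 47, enqueue [39], visited so far: [33, 8, 47]
  queue [6, 32, 39] -> pop 6, enqueue [none], visited so far: [33, 8, 47, 6]
  queue [32, 39] -> pop 32, enqueue [11], visited so far: [33, 8, 47, 6, 32]
  queue [39, 11] -> pop 39, enqueue [36], visited so far: [33, 8, 47, 6, 32, 39]
  queue [11, 36] -> pop 11, enqueue [27], visited so far: [33, 8, 47, 6, 32, 39, 11]
  queue [36, 27] -> pop 36, enqueue [35], visited so far: [33, 8, 47, 6, 32, 39, 11, 36]
  queue [27, 35] -> pop 27, enqueue [none], visited so far: [33, 8, 47, 6, 32, 39, 11, 36, 27]
  queue [35] -> pop 35, enqueue [none], visited so far: [33, 8, 47, 6, 32, 39, 11, 36, 27, 35]
Result: [33, 8, 47, 6, 32, 39, 11, 36, 27, 35]


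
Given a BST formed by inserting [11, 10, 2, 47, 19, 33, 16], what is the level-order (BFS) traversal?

Tree insertion order: [11, 10, 2, 47, 19, 33, 16]
Tree (level-order array): [11, 10, 47, 2, None, 19, None, None, None, 16, 33]
BFS from the root, enqueuing left then right child of each popped node:
  queue [11] -> pop 11, enqueue [10, 47], visited so far: [11]
  queue [10, 47] -> pop 10, enqueue [2], visited so far: [11, 10]
  queue [47, 2] -> pop 47, enqueue [19], visited so far: [11, 10, 47]
  queue [2, 19] -> pop 2, enqueue [none], visited so far: [11, 10, 47, 2]
  queue [19] -> pop 19, enqueue [16, 33], visited so far: [11, 10, 47, 2, 19]
  queue [16, 33] -> pop 16, enqueue [none], visited so far: [11, 10, 47, 2, 19, 16]
  queue [33] -> pop 33, enqueue [none], visited so far: [11, 10, 47, 2, 19, 16, 33]
Result: [11, 10, 47, 2, 19, 16, 33]


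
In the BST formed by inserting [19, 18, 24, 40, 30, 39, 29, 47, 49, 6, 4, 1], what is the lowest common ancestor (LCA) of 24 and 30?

Tree insertion order: [19, 18, 24, 40, 30, 39, 29, 47, 49, 6, 4, 1]
Tree (level-order array): [19, 18, 24, 6, None, None, 40, 4, None, 30, 47, 1, None, 29, 39, None, 49]
In a BST, the LCA of p=24, q=30 is the first node v on the
root-to-leaf path with p <= v <= q (go left if both < v, right if both > v).
Walk from root:
  at 19: both 24 and 30 > 19, go right
  at 24: 24 <= 24 <= 30, this is the LCA
LCA = 24


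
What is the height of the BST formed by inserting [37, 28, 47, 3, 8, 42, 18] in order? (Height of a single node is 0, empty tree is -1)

Insertion order: [37, 28, 47, 3, 8, 42, 18]
Tree (level-order array): [37, 28, 47, 3, None, 42, None, None, 8, None, None, None, 18]
Compute height bottom-up (empty subtree = -1):
  height(18) = 1 + max(-1, -1) = 0
  height(8) = 1 + max(-1, 0) = 1
  height(3) = 1 + max(-1, 1) = 2
  height(28) = 1 + max(2, -1) = 3
  height(42) = 1 + max(-1, -1) = 0
  height(47) = 1 + max(0, -1) = 1
  height(37) = 1 + max(3, 1) = 4
Height = 4


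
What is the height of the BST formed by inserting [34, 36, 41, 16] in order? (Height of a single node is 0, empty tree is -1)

Insertion order: [34, 36, 41, 16]
Tree (level-order array): [34, 16, 36, None, None, None, 41]
Compute height bottom-up (empty subtree = -1):
  height(16) = 1 + max(-1, -1) = 0
  height(41) = 1 + max(-1, -1) = 0
  height(36) = 1 + max(-1, 0) = 1
  height(34) = 1 + max(0, 1) = 2
Height = 2


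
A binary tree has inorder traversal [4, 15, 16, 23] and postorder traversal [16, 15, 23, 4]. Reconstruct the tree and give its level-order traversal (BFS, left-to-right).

Inorder:   [4, 15, 16, 23]
Postorder: [16, 15, 23, 4]
Algorithm: postorder visits root last, so walk postorder right-to-left;
each value is the root of the current inorder slice — split it at that
value, recurse on the right subtree first, then the left.
Recursive splits:
  root=4; inorder splits into left=[], right=[15, 16, 23]
  root=23; inorder splits into left=[15, 16], right=[]
  root=15; inorder splits into left=[], right=[16]
  root=16; inorder splits into left=[], right=[]
Reconstructed level-order: [4, 23, 15, 16]


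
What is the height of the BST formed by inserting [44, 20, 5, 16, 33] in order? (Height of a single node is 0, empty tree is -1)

Insertion order: [44, 20, 5, 16, 33]
Tree (level-order array): [44, 20, None, 5, 33, None, 16]
Compute height bottom-up (empty subtree = -1):
  height(16) = 1 + max(-1, -1) = 0
  height(5) = 1 + max(-1, 0) = 1
  height(33) = 1 + max(-1, -1) = 0
  height(20) = 1 + max(1, 0) = 2
  height(44) = 1 + max(2, -1) = 3
Height = 3


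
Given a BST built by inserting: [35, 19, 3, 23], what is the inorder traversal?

Tree insertion order: [35, 19, 3, 23]
Tree (level-order array): [35, 19, None, 3, 23]
Inorder traversal: [3, 19, 23, 35]


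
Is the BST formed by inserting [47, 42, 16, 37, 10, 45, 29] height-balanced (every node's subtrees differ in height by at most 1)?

Tree (level-order array): [47, 42, None, 16, 45, 10, 37, None, None, None, None, 29]
Definition: a tree is height-balanced if, at every node, |h(left) - h(right)| <= 1 (empty subtree has height -1).
Bottom-up per-node check:
  node 10: h_left=-1, h_right=-1, diff=0 [OK], height=0
  node 29: h_left=-1, h_right=-1, diff=0 [OK], height=0
  node 37: h_left=0, h_right=-1, diff=1 [OK], height=1
  node 16: h_left=0, h_right=1, diff=1 [OK], height=2
  node 45: h_left=-1, h_right=-1, diff=0 [OK], height=0
  node 42: h_left=2, h_right=0, diff=2 [FAIL (|2-0|=2 > 1)], height=3
  node 47: h_left=3, h_right=-1, diff=4 [FAIL (|3--1|=4 > 1)], height=4
Node 42 violates the condition: |2 - 0| = 2 > 1.
Result: Not balanced


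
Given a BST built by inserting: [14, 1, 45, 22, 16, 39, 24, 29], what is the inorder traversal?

Tree insertion order: [14, 1, 45, 22, 16, 39, 24, 29]
Tree (level-order array): [14, 1, 45, None, None, 22, None, 16, 39, None, None, 24, None, None, 29]
Inorder traversal: [1, 14, 16, 22, 24, 29, 39, 45]


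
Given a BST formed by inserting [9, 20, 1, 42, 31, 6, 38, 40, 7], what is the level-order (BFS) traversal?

Tree insertion order: [9, 20, 1, 42, 31, 6, 38, 40, 7]
Tree (level-order array): [9, 1, 20, None, 6, None, 42, None, 7, 31, None, None, None, None, 38, None, 40]
BFS from the root, enqueuing left then right child of each popped node:
  queue [9] -> pop 9, enqueue [1, 20], visited so far: [9]
  queue [1, 20] -> pop 1, enqueue [6], visited so far: [9, 1]
  queue [20, 6] -> pop 20, enqueue [42], visited so far: [9, 1, 20]
  queue [6, 42] -> pop 6, enqueue [7], visited so far: [9, 1, 20, 6]
  queue [42, 7] -> pop 42, enqueue [31], visited so far: [9, 1, 20, 6, 42]
  queue [7, 31] -> pop 7, enqueue [none], visited so far: [9, 1, 20, 6, 42, 7]
  queue [31] -> pop 31, enqueue [38], visited so far: [9, 1, 20, 6, 42, 7, 31]
  queue [38] -> pop 38, enqueue [40], visited so far: [9, 1, 20, 6, 42, 7, 31, 38]
  queue [40] -> pop 40, enqueue [none], visited so far: [9, 1, 20, 6, 42, 7, 31, 38, 40]
Result: [9, 1, 20, 6, 42, 7, 31, 38, 40]


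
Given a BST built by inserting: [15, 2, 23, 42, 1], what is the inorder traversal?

Tree insertion order: [15, 2, 23, 42, 1]
Tree (level-order array): [15, 2, 23, 1, None, None, 42]
Inorder traversal: [1, 2, 15, 23, 42]


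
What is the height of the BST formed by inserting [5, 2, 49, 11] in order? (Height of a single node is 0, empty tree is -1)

Insertion order: [5, 2, 49, 11]
Tree (level-order array): [5, 2, 49, None, None, 11]
Compute height bottom-up (empty subtree = -1):
  height(2) = 1 + max(-1, -1) = 0
  height(11) = 1 + max(-1, -1) = 0
  height(49) = 1 + max(0, -1) = 1
  height(5) = 1 + max(0, 1) = 2
Height = 2


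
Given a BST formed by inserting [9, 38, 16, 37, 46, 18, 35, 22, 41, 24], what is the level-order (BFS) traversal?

Tree insertion order: [9, 38, 16, 37, 46, 18, 35, 22, 41, 24]
Tree (level-order array): [9, None, 38, 16, 46, None, 37, 41, None, 18, None, None, None, None, 35, 22, None, None, 24]
BFS from the root, enqueuing left then right child of each popped node:
  queue [9] -> pop 9, enqueue [38], visited so far: [9]
  queue [38] -> pop 38, enqueue [16, 46], visited so far: [9, 38]
  queue [16, 46] -> pop 16, enqueue [37], visited so far: [9, 38, 16]
  queue [46, 37] -> pop 46, enqueue [41], visited so far: [9, 38, 16, 46]
  queue [37, 41] -> pop 37, enqueue [18], visited so far: [9, 38, 16, 46, 37]
  queue [41, 18] -> pop 41, enqueue [none], visited so far: [9, 38, 16, 46, 37, 41]
  queue [18] -> pop 18, enqueue [35], visited so far: [9, 38, 16, 46, 37, 41, 18]
  queue [35] -> pop 35, enqueue [22], visited so far: [9, 38, 16, 46, 37, 41, 18, 35]
  queue [22] -> pop 22, enqueue [24], visited so far: [9, 38, 16, 46, 37, 41, 18, 35, 22]
  queue [24] -> pop 24, enqueue [none], visited so far: [9, 38, 16, 46, 37, 41, 18, 35, 22, 24]
Result: [9, 38, 16, 46, 37, 41, 18, 35, 22, 24]


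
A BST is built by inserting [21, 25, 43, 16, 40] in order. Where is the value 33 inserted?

Starting tree (level order): [21, 16, 25, None, None, None, 43, 40]
Insertion path: 21 -> 25 -> 43 -> 40
Result: insert 33 as left child of 40
Final tree (level order): [21, 16, 25, None, None, None, 43, 40, None, 33]


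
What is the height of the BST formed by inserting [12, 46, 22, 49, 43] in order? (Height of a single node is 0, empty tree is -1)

Insertion order: [12, 46, 22, 49, 43]
Tree (level-order array): [12, None, 46, 22, 49, None, 43]
Compute height bottom-up (empty subtree = -1):
  height(43) = 1 + max(-1, -1) = 0
  height(22) = 1 + max(-1, 0) = 1
  height(49) = 1 + max(-1, -1) = 0
  height(46) = 1 + max(1, 0) = 2
  height(12) = 1 + max(-1, 2) = 3
Height = 3


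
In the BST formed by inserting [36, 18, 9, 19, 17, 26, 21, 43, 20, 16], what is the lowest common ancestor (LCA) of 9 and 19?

Tree insertion order: [36, 18, 9, 19, 17, 26, 21, 43, 20, 16]
Tree (level-order array): [36, 18, 43, 9, 19, None, None, None, 17, None, 26, 16, None, 21, None, None, None, 20]
In a BST, the LCA of p=9, q=19 is the first node v on the
root-to-leaf path with p <= v <= q (go left if both < v, right if both > v).
Walk from root:
  at 36: both 9 and 19 < 36, go left
  at 18: 9 <= 18 <= 19, this is the LCA
LCA = 18


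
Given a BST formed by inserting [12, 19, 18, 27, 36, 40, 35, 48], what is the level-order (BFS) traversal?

Tree insertion order: [12, 19, 18, 27, 36, 40, 35, 48]
Tree (level-order array): [12, None, 19, 18, 27, None, None, None, 36, 35, 40, None, None, None, 48]
BFS from the root, enqueuing left then right child of each popped node:
  queue [12] -> pop 12, enqueue [19], visited so far: [12]
  queue [19] -> pop 19, enqueue [18, 27], visited so far: [12, 19]
  queue [18, 27] -> pop 18, enqueue [none], visited so far: [12, 19, 18]
  queue [27] -> pop 27, enqueue [36], visited so far: [12, 19, 18, 27]
  queue [36] -> pop 36, enqueue [35, 40], visited so far: [12, 19, 18, 27, 36]
  queue [35, 40] -> pop 35, enqueue [none], visited so far: [12, 19, 18, 27, 36, 35]
  queue [40] -> pop 40, enqueue [48], visited so far: [12, 19, 18, 27, 36, 35, 40]
  queue [48] -> pop 48, enqueue [none], visited so far: [12, 19, 18, 27, 36, 35, 40, 48]
Result: [12, 19, 18, 27, 36, 35, 40, 48]


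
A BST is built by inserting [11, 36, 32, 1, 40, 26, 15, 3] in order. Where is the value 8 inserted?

Starting tree (level order): [11, 1, 36, None, 3, 32, 40, None, None, 26, None, None, None, 15]
Insertion path: 11 -> 1 -> 3
Result: insert 8 as right child of 3
Final tree (level order): [11, 1, 36, None, 3, 32, 40, None, 8, 26, None, None, None, None, None, 15]


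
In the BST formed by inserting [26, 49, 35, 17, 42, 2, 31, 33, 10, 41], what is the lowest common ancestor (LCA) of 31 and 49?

Tree insertion order: [26, 49, 35, 17, 42, 2, 31, 33, 10, 41]
Tree (level-order array): [26, 17, 49, 2, None, 35, None, None, 10, 31, 42, None, None, None, 33, 41]
In a BST, the LCA of p=31, q=49 is the first node v on the
root-to-leaf path with p <= v <= q (go left if both < v, right if both > v).
Walk from root:
  at 26: both 31 and 49 > 26, go right
  at 49: 31 <= 49 <= 49, this is the LCA
LCA = 49


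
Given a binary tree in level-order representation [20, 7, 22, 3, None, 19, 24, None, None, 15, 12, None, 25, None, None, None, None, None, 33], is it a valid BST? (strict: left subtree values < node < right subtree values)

Level-order array: [20, 7, 22, 3, None, 19, 24, None, None, 15, 12, None, 25, None, None, None, None, None, 33]
Validate using subtree bounds (lo, hi): at each node, require lo < value < hi,
then recurse left with hi=value and right with lo=value.
Preorder trace (stopping at first violation):
  at node 20 with bounds (-inf, +inf): OK
  at node 7 with bounds (-inf, 20): OK
  at node 3 with bounds (-inf, 7): OK
  at node 22 with bounds (20, +inf): OK
  at node 19 with bounds (20, 22): VIOLATION
Node 19 violates its bound: not (20 < 19 < 22).
Result: Not a valid BST


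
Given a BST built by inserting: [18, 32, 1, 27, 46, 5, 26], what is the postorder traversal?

Tree insertion order: [18, 32, 1, 27, 46, 5, 26]
Tree (level-order array): [18, 1, 32, None, 5, 27, 46, None, None, 26]
Postorder traversal: [5, 1, 26, 27, 46, 32, 18]


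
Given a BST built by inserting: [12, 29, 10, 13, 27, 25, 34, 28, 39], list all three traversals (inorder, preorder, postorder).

Tree insertion order: [12, 29, 10, 13, 27, 25, 34, 28, 39]
Tree (level-order array): [12, 10, 29, None, None, 13, 34, None, 27, None, 39, 25, 28]
Inorder (L, root, R): [10, 12, 13, 25, 27, 28, 29, 34, 39]
Preorder (root, L, R): [12, 10, 29, 13, 27, 25, 28, 34, 39]
Postorder (L, R, root): [10, 25, 28, 27, 13, 39, 34, 29, 12]


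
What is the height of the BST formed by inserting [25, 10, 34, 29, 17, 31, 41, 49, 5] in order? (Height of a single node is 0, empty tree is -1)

Insertion order: [25, 10, 34, 29, 17, 31, 41, 49, 5]
Tree (level-order array): [25, 10, 34, 5, 17, 29, 41, None, None, None, None, None, 31, None, 49]
Compute height bottom-up (empty subtree = -1):
  height(5) = 1 + max(-1, -1) = 0
  height(17) = 1 + max(-1, -1) = 0
  height(10) = 1 + max(0, 0) = 1
  height(31) = 1 + max(-1, -1) = 0
  height(29) = 1 + max(-1, 0) = 1
  height(49) = 1 + max(-1, -1) = 0
  height(41) = 1 + max(-1, 0) = 1
  height(34) = 1 + max(1, 1) = 2
  height(25) = 1 + max(1, 2) = 3
Height = 3


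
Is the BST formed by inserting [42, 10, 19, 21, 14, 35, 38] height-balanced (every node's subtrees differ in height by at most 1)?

Tree (level-order array): [42, 10, None, None, 19, 14, 21, None, None, None, 35, None, 38]
Definition: a tree is height-balanced if, at every node, |h(left) - h(right)| <= 1 (empty subtree has height -1).
Bottom-up per-node check:
  node 14: h_left=-1, h_right=-1, diff=0 [OK], height=0
  node 38: h_left=-1, h_right=-1, diff=0 [OK], height=0
  node 35: h_left=-1, h_right=0, diff=1 [OK], height=1
  node 21: h_left=-1, h_right=1, diff=2 [FAIL (|-1-1|=2 > 1)], height=2
  node 19: h_left=0, h_right=2, diff=2 [FAIL (|0-2|=2 > 1)], height=3
  node 10: h_left=-1, h_right=3, diff=4 [FAIL (|-1-3|=4 > 1)], height=4
  node 42: h_left=4, h_right=-1, diff=5 [FAIL (|4--1|=5 > 1)], height=5
Node 21 violates the condition: |-1 - 1| = 2 > 1.
Result: Not balanced


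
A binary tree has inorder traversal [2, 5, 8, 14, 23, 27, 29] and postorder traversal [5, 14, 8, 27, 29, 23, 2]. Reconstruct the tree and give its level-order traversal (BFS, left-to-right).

Inorder:   [2, 5, 8, 14, 23, 27, 29]
Postorder: [5, 14, 8, 27, 29, 23, 2]
Algorithm: postorder visits root last, so walk postorder right-to-left;
each value is the root of the current inorder slice — split it at that
value, recurse on the right subtree first, then the left.
Recursive splits:
  root=2; inorder splits into left=[], right=[5, 8, 14, 23, 27, 29]
  root=23; inorder splits into left=[5, 8, 14], right=[27, 29]
  root=29; inorder splits into left=[27], right=[]
  root=27; inorder splits into left=[], right=[]
  root=8; inorder splits into left=[5], right=[14]
  root=14; inorder splits into left=[], right=[]
  root=5; inorder splits into left=[], right=[]
Reconstructed level-order: [2, 23, 8, 29, 5, 14, 27]


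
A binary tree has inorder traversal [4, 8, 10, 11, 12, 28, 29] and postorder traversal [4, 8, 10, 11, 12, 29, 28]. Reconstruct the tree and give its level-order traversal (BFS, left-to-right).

Inorder:   [4, 8, 10, 11, 12, 28, 29]
Postorder: [4, 8, 10, 11, 12, 29, 28]
Algorithm: postorder visits root last, so walk postorder right-to-left;
each value is the root of the current inorder slice — split it at that
value, recurse on the right subtree first, then the left.
Recursive splits:
  root=28; inorder splits into left=[4, 8, 10, 11, 12], right=[29]
  root=29; inorder splits into left=[], right=[]
  root=12; inorder splits into left=[4, 8, 10, 11], right=[]
  root=11; inorder splits into left=[4, 8, 10], right=[]
  root=10; inorder splits into left=[4, 8], right=[]
  root=8; inorder splits into left=[4], right=[]
  root=4; inorder splits into left=[], right=[]
Reconstructed level-order: [28, 12, 29, 11, 10, 8, 4]


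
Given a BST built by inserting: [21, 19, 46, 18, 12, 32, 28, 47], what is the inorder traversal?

Tree insertion order: [21, 19, 46, 18, 12, 32, 28, 47]
Tree (level-order array): [21, 19, 46, 18, None, 32, 47, 12, None, 28]
Inorder traversal: [12, 18, 19, 21, 28, 32, 46, 47]


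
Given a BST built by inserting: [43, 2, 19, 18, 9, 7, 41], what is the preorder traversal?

Tree insertion order: [43, 2, 19, 18, 9, 7, 41]
Tree (level-order array): [43, 2, None, None, 19, 18, 41, 9, None, None, None, 7]
Preorder traversal: [43, 2, 19, 18, 9, 7, 41]


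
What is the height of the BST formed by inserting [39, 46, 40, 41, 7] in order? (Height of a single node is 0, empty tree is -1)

Insertion order: [39, 46, 40, 41, 7]
Tree (level-order array): [39, 7, 46, None, None, 40, None, None, 41]
Compute height bottom-up (empty subtree = -1):
  height(7) = 1 + max(-1, -1) = 0
  height(41) = 1 + max(-1, -1) = 0
  height(40) = 1 + max(-1, 0) = 1
  height(46) = 1 + max(1, -1) = 2
  height(39) = 1 + max(0, 2) = 3
Height = 3


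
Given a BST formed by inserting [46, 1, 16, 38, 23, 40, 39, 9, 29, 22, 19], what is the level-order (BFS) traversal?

Tree insertion order: [46, 1, 16, 38, 23, 40, 39, 9, 29, 22, 19]
Tree (level-order array): [46, 1, None, None, 16, 9, 38, None, None, 23, 40, 22, 29, 39, None, 19]
BFS from the root, enqueuing left then right child of each popped node:
  queue [46] -> pop 46, enqueue [1], visited so far: [46]
  queue [1] -> pop 1, enqueue [16], visited so far: [46, 1]
  queue [16] -> pop 16, enqueue [9, 38], visited so far: [46, 1, 16]
  queue [9, 38] -> pop 9, enqueue [none], visited so far: [46, 1, 16, 9]
  queue [38] -> pop 38, enqueue [23, 40], visited so far: [46, 1, 16, 9, 38]
  queue [23, 40] -> pop 23, enqueue [22, 29], visited so far: [46, 1, 16, 9, 38, 23]
  queue [40, 22, 29] -> pop 40, enqueue [39], visited so far: [46, 1, 16, 9, 38, 23, 40]
  queue [22, 29, 39] -> pop 22, enqueue [19], visited so far: [46, 1, 16, 9, 38, 23, 40, 22]
  queue [29, 39, 19] -> pop 29, enqueue [none], visited so far: [46, 1, 16, 9, 38, 23, 40, 22, 29]
  queue [39, 19] -> pop 39, enqueue [none], visited so far: [46, 1, 16, 9, 38, 23, 40, 22, 29, 39]
  queue [19] -> pop 19, enqueue [none], visited so far: [46, 1, 16, 9, 38, 23, 40, 22, 29, 39, 19]
Result: [46, 1, 16, 9, 38, 23, 40, 22, 29, 39, 19]


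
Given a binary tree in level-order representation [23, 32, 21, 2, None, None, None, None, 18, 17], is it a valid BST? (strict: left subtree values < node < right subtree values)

Level-order array: [23, 32, 21, 2, None, None, None, None, 18, 17]
Validate using subtree bounds (lo, hi): at each node, require lo < value < hi,
then recurse left with hi=value and right with lo=value.
Preorder trace (stopping at first violation):
  at node 23 with bounds (-inf, +inf): OK
  at node 32 with bounds (-inf, 23): VIOLATION
Node 32 violates its bound: not (-inf < 32 < 23).
Result: Not a valid BST


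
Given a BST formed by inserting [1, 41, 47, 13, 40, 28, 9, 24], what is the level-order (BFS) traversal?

Tree insertion order: [1, 41, 47, 13, 40, 28, 9, 24]
Tree (level-order array): [1, None, 41, 13, 47, 9, 40, None, None, None, None, 28, None, 24]
BFS from the root, enqueuing left then right child of each popped node:
  queue [1] -> pop 1, enqueue [41], visited so far: [1]
  queue [41] -> pop 41, enqueue [13, 47], visited so far: [1, 41]
  queue [13, 47] -> pop 13, enqueue [9, 40], visited so far: [1, 41, 13]
  queue [47, 9, 40] -> pop 47, enqueue [none], visited so far: [1, 41, 13, 47]
  queue [9, 40] -> pop 9, enqueue [none], visited so far: [1, 41, 13, 47, 9]
  queue [40] -> pop 40, enqueue [28], visited so far: [1, 41, 13, 47, 9, 40]
  queue [28] -> pop 28, enqueue [24], visited so far: [1, 41, 13, 47, 9, 40, 28]
  queue [24] -> pop 24, enqueue [none], visited so far: [1, 41, 13, 47, 9, 40, 28, 24]
Result: [1, 41, 13, 47, 9, 40, 28, 24]


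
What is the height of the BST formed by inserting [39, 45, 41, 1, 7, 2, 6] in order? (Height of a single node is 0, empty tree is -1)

Insertion order: [39, 45, 41, 1, 7, 2, 6]
Tree (level-order array): [39, 1, 45, None, 7, 41, None, 2, None, None, None, None, 6]
Compute height bottom-up (empty subtree = -1):
  height(6) = 1 + max(-1, -1) = 0
  height(2) = 1 + max(-1, 0) = 1
  height(7) = 1 + max(1, -1) = 2
  height(1) = 1 + max(-1, 2) = 3
  height(41) = 1 + max(-1, -1) = 0
  height(45) = 1 + max(0, -1) = 1
  height(39) = 1 + max(3, 1) = 4
Height = 4


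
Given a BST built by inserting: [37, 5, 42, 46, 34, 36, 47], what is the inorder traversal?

Tree insertion order: [37, 5, 42, 46, 34, 36, 47]
Tree (level-order array): [37, 5, 42, None, 34, None, 46, None, 36, None, 47]
Inorder traversal: [5, 34, 36, 37, 42, 46, 47]


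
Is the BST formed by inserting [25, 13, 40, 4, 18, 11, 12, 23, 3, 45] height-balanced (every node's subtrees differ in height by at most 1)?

Tree (level-order array): [25, 13, 40, 4, 18, None, 45, 3, 11, None, 23, None, None, None, None, None, 12]
Definition: a tree is height-balanced if, at every node, |h(left) - h(right)| <= 1 (empty subtree has height -1).
Bottom-up per-node check:
  node 3: h_left=-1, h_right=-1, diff=0 [OK], height=0
  node 12: h_left=-1, h_right=-1, diff=0 [OK], height=0
  node 11: h_left=-1, h_right=0, diff=1 [OK], height=1
  node 4: h_left=0, h_right=1, diff=1 [OK], height=2
  node 23: h_left=-1, h_right=-1, diff=0 [OK], height=0
  node 18: h_left=-1, h_right=0, diff=1 [OK], height=1
  node 13: h_left=2, h_right=1, diff=1 [OK], height=3
  node 45: h_left=-1, h_right=-1, diff=0 [OK], height=0
  node 40: h_left=-1, h_right=0, diff=1 [OK], height=1
  node 25: h_left=3, h_right=1, diff=2 [FAIL (|3-1|=2 > 1)], height=4
Node 25 violates the condition: |3 - 1| = 2 > 1.
Result: Not balanced
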